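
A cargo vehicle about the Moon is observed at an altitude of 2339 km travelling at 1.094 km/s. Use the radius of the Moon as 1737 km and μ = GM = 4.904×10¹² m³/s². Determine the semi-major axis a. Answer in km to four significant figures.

a ≈ 4055 km

r = 1737 + 2339 = 4076.0 km = 4.076×10⁶ m.
Specific orbital energy ε = v²/2 − μ/r = (1094)²/2 − 4.904×10¹²/4.076×10⁶ = -6.047×10⁵ J/kg.
Since ε = −μ/(2a), a = −μ/(2ε) = 4.055×10⁶ m = 4054.8 km.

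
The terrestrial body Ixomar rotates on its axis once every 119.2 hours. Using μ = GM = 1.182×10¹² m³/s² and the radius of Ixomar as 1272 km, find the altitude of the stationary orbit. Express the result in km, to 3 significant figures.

T = 119.2 hours = 4.291×10⁵ s.
A synchronous orbit has period T, so by Kepler's third law a = (μT²/4π²)^(1/3).
μT²/4π² = 1.182×10¹² × (4.291×10⁵)² / 39.48 = 5.513×10²¹ m³.
a = 1.767×10⁷ m = 17666 km.
Altitude h = a − R = 17666 − 1272 = 16394 km.

h_sync ≈ 16400 km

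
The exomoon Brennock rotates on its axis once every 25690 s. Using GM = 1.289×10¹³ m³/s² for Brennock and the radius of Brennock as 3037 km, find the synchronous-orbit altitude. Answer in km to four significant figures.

h_sync ≈ 2958 km

A synchronous orbit has period T, so by Kepler's third law a = (μT²/4π²)^(1/3).
μT²/4π² = 1.289×10¹³ × (2.569×10⁴)² / 39.48 = 2.155×10²⁰ m³.
a = 5.995×10⁶ m = 5995.2 km.
Altitude h = a − R = 5995.2 − 3037 = 2958.2 km.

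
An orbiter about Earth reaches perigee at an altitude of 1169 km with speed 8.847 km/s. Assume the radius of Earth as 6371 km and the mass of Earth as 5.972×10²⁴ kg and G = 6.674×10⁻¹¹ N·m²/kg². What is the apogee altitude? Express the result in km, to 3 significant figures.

apogee altitude ≈ 15100 km

μ = GM = 6.674×10⁻¹¹ × 5.972×10²⁴ = 3.986×10¹⁴ m³/s².
r_p = 6371 + 1169 = 7540.0 km = 7.540×10⁶ m.
Specific energy ε = v²/2 − μ/r = -1.373×10⁷ J/kg, so a = −μ/(2ε) = 1.452×10⁷ m.
The apsides satisfy r_p + r_a = 2a, so the apogee radius is 2a − r_p = 2.150×10⁷ m = 21497 km.
Apogee altitude = 21497 − 6371 = 15126 km.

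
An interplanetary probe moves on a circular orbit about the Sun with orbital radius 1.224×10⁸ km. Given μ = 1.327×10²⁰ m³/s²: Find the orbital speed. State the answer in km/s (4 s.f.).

r = 1.224×10⁸ km = 1.224×10¹¹ m.
For a circular orbit v = √(μ/r) = √(1.327×10²⁰ / 1.224×10¹¹) = √(1.084×10⁹) = 32930 m/s.
That is 32.93 km/s.

v ≈ 32.93 km/s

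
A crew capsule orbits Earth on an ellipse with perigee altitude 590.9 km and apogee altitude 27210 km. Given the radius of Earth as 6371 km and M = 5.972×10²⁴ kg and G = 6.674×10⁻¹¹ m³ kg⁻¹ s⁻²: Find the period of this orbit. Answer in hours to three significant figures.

T ≈ 7.98 hours

μ = GM = 6.674×10⁻¹¹ × 5.972×10²⁴ = 3.986×10¹⁴ m³/s².
r_p = 6371 + 590.9 = 6961.9 km = 6.9619×10⁶ m.
r_a = 6371 + 27210 = 33581 km = 3.3581×10⁷ m.
Semi-major axis a = (r_p + r_a)/2 = (6961.9 + 33581)/2 = 20271 km = 2.027×10⁷ m.
By Kepler's third law T = 2π√(a³/μ) = 2π × 4.572×10³ = 2.872×10⁴ s.
= 7.979 hours.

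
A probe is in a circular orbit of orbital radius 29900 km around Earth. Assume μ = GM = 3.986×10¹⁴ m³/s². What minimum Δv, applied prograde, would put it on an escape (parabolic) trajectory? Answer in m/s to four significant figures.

Δv ≈ 1512 m/s

r = 29900 km = 2.990×10⁷ m.
Circular speed v_c = √(μ/r) = 3651 m/s.
Escape speed v_esc = √(2μ/r) = √2 × v_c = 5164 m/s.
Δv = v_esc − v_c = 1512 m/s.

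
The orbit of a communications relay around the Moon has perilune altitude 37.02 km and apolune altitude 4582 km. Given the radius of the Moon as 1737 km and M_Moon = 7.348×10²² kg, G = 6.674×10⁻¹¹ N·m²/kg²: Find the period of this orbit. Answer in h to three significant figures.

T ≈ 6.42 h

μ = GM = 6.674×10⁻¹¹ × 7.348×10²² = 4.904×10¹² m³/s².
r_p = 1737 + 37.02 = 1774.0 km = 1.7740×10⁶ m.
r_a = 1737 + 4582 = 6319.0 km = 6.3190×10⁶ m.
Semi-major axis a = (r_p + r_a)/2 = (1774.0 + 6319.0)/2 = 4046.5 km = 4.047×10⁶ m.
By Kepler's third law T = 2π√(a³/μ) = 2π × 3.676×10³ = 2.310×10⁴ s.
= 6.415 h.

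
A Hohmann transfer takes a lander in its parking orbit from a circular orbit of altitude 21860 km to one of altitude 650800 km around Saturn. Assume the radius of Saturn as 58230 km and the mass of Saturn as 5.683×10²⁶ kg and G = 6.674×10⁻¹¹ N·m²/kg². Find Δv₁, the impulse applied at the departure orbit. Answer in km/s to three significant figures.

Δv ≈ 7.41 km/s

μ = GM = 6.674×10⁻¹¹ × 5.683×10²⁶ = 3.793×10¹⁶ m³/s².
r₁ = 58230 + 21860 = 80090 km = 8.0090×10⁷ m.
r₂ = 58230 + 650800 = 709030 km = 7.0903×10⁸ m.
Transfer ellipse a_t = (r₁ + r₂)/2 = 3.946×10⁸ m.
At r₁: circular v_c1 = √(μ/r₁) = 21760 m/s; transfer-perikrone v_p = √[μ(2/r₁ − 1/a_t)] = 29170 m/s.
Δv₁ = v_p − v_c1 = 7410 m/s.
= 7.410 km/s.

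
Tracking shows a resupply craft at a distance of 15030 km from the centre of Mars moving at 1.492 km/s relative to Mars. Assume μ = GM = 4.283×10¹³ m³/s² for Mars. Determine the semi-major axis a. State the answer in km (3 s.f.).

r = 1.503×10⁷ m.
Specific orbital energy ε = v²/2 − μ/r = (1492)²/2 − 4.283×10¹³/1.503×10⁷ = -1.737×10⁶ J/kg.
Since ε = −μ/(2a), a = −μ/(2ε) = 1.233×10⁷ m = 12332 km.

a ≈ 12300 km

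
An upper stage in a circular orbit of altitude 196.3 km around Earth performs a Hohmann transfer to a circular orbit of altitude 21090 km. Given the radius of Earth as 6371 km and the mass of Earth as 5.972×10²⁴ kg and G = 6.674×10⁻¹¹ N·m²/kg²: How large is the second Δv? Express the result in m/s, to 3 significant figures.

Δv ≈ 1440 m/s

μ = GM = 6.674×10⁻¹¹ × 5.972×10²⁴ = 3.986×10¹⁴ m³/s².
r₁ = 6371 + 196.3 = 6567.3 km = 6.5673×10⁶ m.
r₂ = 6371 + 21090 = 27461 km = 2.7461×10⁷ m.
Transfer ellipse a_t = (r₁ + r₂)/2 = 1.701×10⁷ m.
At r₁: circular v_c1 = √(μ/r₁) = 7790 m/s; transfer-perigee v_p = √[μ(2/r₁ − 1/a_t)] = 9897 m/s.
At r₂: circular v_c2 = √(μ/r₂) = 3810 m/s; transfer-apogee v_a = √[μ(2/r₂ − 1/a_t)] = 2367 m/s.
Δv₂ = v_c2 − v_a = 1443 m/s.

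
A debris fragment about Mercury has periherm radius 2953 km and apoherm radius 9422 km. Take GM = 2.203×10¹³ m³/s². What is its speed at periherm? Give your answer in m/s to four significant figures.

v ≈ 3370 m/s

Semi-major axis a = (r_p + r_a)/2 = 6187.5 km = 6.188×10⁶ m.
Vis-viva: v² = μ(2/r − 1/a) = 2.203×10¹³ × (6.773×10⁻⁷ − 1.616×10⁻⁷) = 1.136×10⁷ m²/s².
v = 3370 m/s.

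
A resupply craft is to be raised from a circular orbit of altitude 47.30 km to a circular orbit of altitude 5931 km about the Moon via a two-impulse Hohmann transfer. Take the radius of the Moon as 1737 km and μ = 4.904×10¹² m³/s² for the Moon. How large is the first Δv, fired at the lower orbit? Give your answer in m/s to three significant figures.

Δv ≈ 454 m/s

r₁ = 1737 + 47.30 = 1784.3 km = 1.7843×10⁶ m.
r₂ = 1737 + 5931 = 7668.0 km = 7.6680×10⁶ m.
Transfer ellipse a_t = (r₁ + r₂)/2 = 4.726×10⁶ m.
At r₁: circular v_c1 = √(μ/r₁) = 1658 m/s; transfer-perilune v_p = √[μ(2/r₁ − 1/a_t)] = 2112 m/s.
Δv₁ = v_p − v_c1 = 453.8 m/s.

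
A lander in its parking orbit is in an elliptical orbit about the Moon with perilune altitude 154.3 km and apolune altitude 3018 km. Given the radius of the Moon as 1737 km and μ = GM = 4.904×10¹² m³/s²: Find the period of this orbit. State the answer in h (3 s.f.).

T ≈ 4.77 h

r_p = 1737 + 154.3 = 1891.3 km = 1.8913×10⁶ m.
r_a = 1737 + 3018 = 4755.0 km = 4.7550×10⁶ m.
Semi-major axis a = (r_p + r_a)/2 = (1891.3 + 4755.0)/2 = 3323.2 km = 3.323×10⁶ m.
By Kepler's third law T = 2π√(a³/μ) = 2π × 2.736×10³ = 1.719×10⁴ s.
= 4.774 h.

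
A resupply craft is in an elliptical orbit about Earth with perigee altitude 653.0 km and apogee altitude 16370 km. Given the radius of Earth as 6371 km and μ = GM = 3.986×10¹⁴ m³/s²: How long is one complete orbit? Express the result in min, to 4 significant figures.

T ≈ 301.1 min

r_p = 6371 + 653.0 = 7024.0 km = 7.0240×10⁶ m.
r_a = 6371 + 16370 = 22741 km = 2.2741×10⁷ m.
Semi-major axis a = (r_p + r_a)/2 = (7024.0 + 22741)/2 = 14882 km = 1.488×10⁷ m.
By Kepler's third law T = 2π√(a³/μ) = 2π × 2.876×10³ = 1.807×10⁴ s.
= 301.1 min.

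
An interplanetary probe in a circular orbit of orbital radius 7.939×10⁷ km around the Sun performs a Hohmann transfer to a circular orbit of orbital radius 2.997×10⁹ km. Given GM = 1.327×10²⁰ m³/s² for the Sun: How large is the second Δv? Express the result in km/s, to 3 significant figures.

Δv ≈ 5.14 km/s

r₁ = 7.939×10⁷ km = 7.939×10¹⁰ m.
r₂ = 2.997×10⁹ km = 2.997×10¹² m.
Transfer ellipse a_t = (r₁ + r₂)/2 = 1.538×10¹² m.
At r₁: circular v_c1 = √(μ/r₁) = 40880 m/s; transfer-perihelion v_p = √[μ(2/r₁ − 1/a_t)] = 57070 m/s.
At r₂: circular v_c2 = √(μ/r₂) = 6654 m/s; transfer-aphelion v_a = √[μ(2/r₂ − 1/a_t)] = 1512 m/s.
Δv₂ = v_c2 − v_a = 5142 m/s.
= 5.142 km/s.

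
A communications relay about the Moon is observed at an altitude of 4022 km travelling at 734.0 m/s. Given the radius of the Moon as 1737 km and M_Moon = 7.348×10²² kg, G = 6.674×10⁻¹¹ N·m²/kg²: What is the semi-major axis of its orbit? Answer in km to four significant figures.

a ≈ 4212 km

μ = GM = 6.674×10⁻¹¹ × 7.348×10²² = 4.904×10¹² m³/s².
r = 1737 + 4022 = 5759.0 km = 5.759×10⁶ m.
Vis-viva rearranged: 1/a = 2/r − v²/μ = 3.473×10⁻⁷ − 1.099×10⁻⁷ = 2.374×10⁻⁷ m⁻¹.
a = 4.212×10⁶ m = 4211.9 km.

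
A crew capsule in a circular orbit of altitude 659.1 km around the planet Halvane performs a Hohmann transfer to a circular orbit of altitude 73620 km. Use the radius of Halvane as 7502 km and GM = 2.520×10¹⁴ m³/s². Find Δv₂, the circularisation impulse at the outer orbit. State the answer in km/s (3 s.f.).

r₁ = 7502 + 659.1 = 8161.1 km = 8.1611×10⁶ m.
r₂ = 7502 + 73620 = 81122 km = 8.1122×10⁷ m.
Transfer ellipse a_t = (r₁ + r₂)/2 = 4.464×10⁷ m.
At r₁: circular v_c1 = √(μ/r₁) = 5557 m/s; transfer-periapsis v_p = √[μ(2/r₁ − 1/a_t)] = 7491 m/s.
At r₂: circular v_c2 = √(μ/r₂) = 1763 m/s; transfer-apoapsis v_a = √[μ(2/r₂ − 1/a_t)] = 753.6 m/s.
Δv₂ = v_c2 − v_a = 1009 m/s.
= 1.009 km/s.

Δv ≈ 1.01 km/s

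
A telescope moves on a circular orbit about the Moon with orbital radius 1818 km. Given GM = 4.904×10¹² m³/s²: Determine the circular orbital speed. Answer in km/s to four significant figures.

r = 1818 km = 1.818×10⁶ m.
For a circular orbit v = √(μ/r) = √(4.904×10¹² / 1.818×10⁶) = √(2.697×10⁶) = 1642 m/s.
That is 1.642 km/s.

v ≈ 1.642 km/s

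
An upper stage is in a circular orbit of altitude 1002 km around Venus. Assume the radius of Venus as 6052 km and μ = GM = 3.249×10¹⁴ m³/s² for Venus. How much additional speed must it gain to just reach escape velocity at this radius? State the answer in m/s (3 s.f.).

Δv ≈ 2810 m/s

r = 6052 + 1002 = 7054.0 km = 7.0540×10⁶ m.
Circular speed v_c = √(μ/r) = 6787 m/s.
Escape speed v_esc = √(2μ/r) = √2 × v_c = 9598 m/s.
Δv = v_esc − v_c = 2811 m/s.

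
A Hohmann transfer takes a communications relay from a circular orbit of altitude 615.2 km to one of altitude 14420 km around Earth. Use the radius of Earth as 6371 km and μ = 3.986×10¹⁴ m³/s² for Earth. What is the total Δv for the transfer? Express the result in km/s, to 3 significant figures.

Δv_total ≈ 2.96 km/s

r₁ = 6371 + 615.2 = 6986.2 km = 6.9862×10⁶ m.
r₂ = 6371 + 14420 = 20791 km = 2.0791×10⁷ m.
Transfer ellipse a_t = (r₁ + r₂)/2 = 1.389×10⁷ m.
At r₁: circular v_c1 = √(μ/r₁) = 7553 m/s; transfer-perigee v_p = √[μ(2/r₁ − 1/a_t)] = 9242 m/s.
Δv₁ = v_p − v_c1 = 1688 m/s.
At r₂: circular v_c2 = √(μ/r₂) = 4379 m/s; transfer-apogee v_a = √[μ(2/r₂ − 1/a_t)] = 3105 m/s.
Δv₂ = v_c2 − v_a = 1273 m/s.
Total Δv = Δv₁ + Δv₂ = 2961 m/s = 2.961 km/s.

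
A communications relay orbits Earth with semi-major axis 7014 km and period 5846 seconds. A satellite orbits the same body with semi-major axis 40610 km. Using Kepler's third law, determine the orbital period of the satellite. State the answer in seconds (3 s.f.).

T₂ ≈ 81400 seconds

Kepler's third law: T² ∝ a³, so T₂ = T₁ (a₂/a₁)^(3/2).
a₂/a₁ = 5.790, (a₂/a₁)^(3/2) = 13.93.
T₂ = 5846 × 13.93 = 81440 seconds.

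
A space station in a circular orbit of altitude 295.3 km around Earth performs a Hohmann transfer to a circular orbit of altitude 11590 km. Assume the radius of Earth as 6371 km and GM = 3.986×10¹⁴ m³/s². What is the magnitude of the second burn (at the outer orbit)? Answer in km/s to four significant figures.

r₁ = 6371 + 295.3 = 6666.3 km = 6.6663×10⁶ m.
r₂ = 6371 + 11590 = 17961 km = 1.7961×10⁷ m.
Transfer ellipse a_t = (r₁ + r₂)/2 = 1.231×10⁷ m.
At r₁: circular v_c1 = √(μ/r₁) = 7733 m/s; transfer-perigee v_p = √[μ(2/r₁ − 1/a_t)] = 9339 m/s.
At r₂: circular v_c2 = √(μ/r₂) = 4711 m/s; transfer-apogee v_a = √[μ(2/r₂ − 1/a_t)] = 3466 m/s.
Δv₂ = v_c2 − v_a = 1245 m/s.
= 1.245 km/s.

Δv ≈ 1.245 km/s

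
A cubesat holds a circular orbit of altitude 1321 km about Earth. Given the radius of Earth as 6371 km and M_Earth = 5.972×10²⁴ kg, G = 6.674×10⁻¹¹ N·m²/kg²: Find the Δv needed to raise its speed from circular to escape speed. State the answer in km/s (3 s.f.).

Δv ≈ 2.98 km/s

μ = GM = 6.674×10⁻¹¹ × 5.972×10²⁴ = 3.986×10¹⁴ m³/s².
r = 6371 + 1321 = 7692.0 km = 7.6920×10⁶ m.
Circular speed v_c = √(μ/r) = 7198 m/s.
Escape speed v_esc = √(2μ/r) = √2 × v_c = 10180 m/s.
Δv = v_esc − v_c = 2982 m/s = 2.982 km/s.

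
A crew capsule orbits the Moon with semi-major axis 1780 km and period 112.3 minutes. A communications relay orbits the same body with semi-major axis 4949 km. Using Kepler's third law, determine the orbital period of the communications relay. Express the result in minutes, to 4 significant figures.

T₂ ≈ 520.6 minutes

Kepler's third law: T² ∝ a³, so T₂ = T₁ (a₂/a₁)^(3/2).
a₂/a₁ = 2.780, (a₂/a₁)^(3/2) = 4.636.
T₂ = 112.3 × 4.636 = 520.6 minutes.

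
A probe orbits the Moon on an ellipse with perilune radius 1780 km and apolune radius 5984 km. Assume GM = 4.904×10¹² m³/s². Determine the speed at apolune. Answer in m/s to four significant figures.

v ≈ 613.0 m/s

Semi-major axis a = (r_p + r_a)/2 = 3882.0 km = 3.882×10⁶ m.
Vis-viva: v² = μ(2/r − 1/a) = 4.904×10¹² × (3.342×10⁻⁷ − 2.576×10⁻⁷) = 3.758×10⁵ m²/s².
v = 613.0 m/s.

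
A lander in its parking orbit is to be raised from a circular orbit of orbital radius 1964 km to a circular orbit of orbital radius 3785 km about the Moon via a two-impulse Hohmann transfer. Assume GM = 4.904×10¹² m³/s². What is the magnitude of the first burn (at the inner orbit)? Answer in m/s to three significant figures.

Δv ≈ 233 m/s

r₁ = 1964 km = 1.964×10⁶ m.
r₂ = 3785 km = 3.785×10⁶ m.
Transfer ellipse a_t = (r₁ + r₂)/2 = 2.874×10⁶ m.
At r₁: circular v_c1 = √(μ/r₁) = 1580 m/s; transfer-perilune v_p = √[μ(2/r₁ − 1/a_t)] = 1813 m/s.
Δv₁ = v_p − v_c1 = 233.1 m/s.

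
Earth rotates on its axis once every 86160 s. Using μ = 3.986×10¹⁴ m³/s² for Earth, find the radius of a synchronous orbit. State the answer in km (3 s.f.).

A synchronous orbit has period T, so by Kepler's third law a = (μT²/4π²)^(1/3).
μT²/4π² = 3.986×10¹⁴ × (8.616×10⁴)² / 39.48 = 7.495×10²² m³.
a = 4.216×10⁷ m = 42163 km.

r_sync ≈ 42200 km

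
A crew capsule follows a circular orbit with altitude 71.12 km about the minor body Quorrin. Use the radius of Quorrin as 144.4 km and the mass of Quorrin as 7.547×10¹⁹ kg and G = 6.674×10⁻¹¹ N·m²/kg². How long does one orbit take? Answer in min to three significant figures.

μ = GM = 6.674×10⁻¹¹ × 7.547×10¹⁹ = 5.037×10⁹ m³/s².
r = 144.4 + 71.12 = 215.52 km = 2.1552×10⁵ m.
Kepler's third law: T = 2π√(r³/μ) = 2π√((2.155×10⁵)³ / 5.037×10⁹).
r³/μ = 1.987×10⁶ s², so T = 2π × 1.410×10³ = 8.858×10³ s.
Converting: 8.858×10³ s ÷ 60.00 = 147.6 min.

T ≈ 148 min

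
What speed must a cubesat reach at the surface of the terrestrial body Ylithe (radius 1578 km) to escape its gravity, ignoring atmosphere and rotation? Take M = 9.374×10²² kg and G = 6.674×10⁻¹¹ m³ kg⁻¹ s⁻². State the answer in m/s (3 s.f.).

μ = GM = 6.674×10⁻¹¹ × 9.374×10²² = 6.256×10¹² m³/s².
r = R = 1.578×10⁶ m.
Escape speed v_esc = √(2μ/r) = √(2 × 6.256×10¹² / 1.578×10⁶) = √(7.929×10⁶) = 2816 m/s.

v_esc ≈ 2820 m/s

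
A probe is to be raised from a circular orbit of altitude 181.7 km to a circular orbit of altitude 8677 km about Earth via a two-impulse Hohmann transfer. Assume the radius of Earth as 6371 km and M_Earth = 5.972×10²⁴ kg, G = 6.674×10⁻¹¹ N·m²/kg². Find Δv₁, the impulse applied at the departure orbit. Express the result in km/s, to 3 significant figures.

μ = GM = 6.674×10⁻¹¹ × 5.972×10²⁴ = 3.986×10¹⁴ m³/s².
r₁ = 6371 + 181.7 = 6552.7 km = 6.5527×10⁶ m.
r₂ = 6371 + 8677 = 15048 km = 1.5048×10⁷ m.
Transfer ellipse a_t = (r₁ + r₂)/2 = 1.080×10⁷ m.
At r₁: circular v_c1 = √(μ/r₁) = 7799 m/s; transfer-perigee v_p = √[μ(2/r₁ − 1/a_t)] = 9206 m/s.
Δv₁ = v_p − v_c1 = 1407 m/s.
= 1.407 km/s.

Δv ≈ 1.41 km/s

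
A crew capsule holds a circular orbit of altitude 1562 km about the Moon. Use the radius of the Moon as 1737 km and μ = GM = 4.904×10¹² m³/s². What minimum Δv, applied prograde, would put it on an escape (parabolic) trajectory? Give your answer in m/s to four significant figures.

r = 1737 + 1562 = 3299.0 km = 3.2990×10⁶ m.
Circular speed v_c = √(μ/r) = 1219 m/s.
Escape speed v_esc = √(2μ/r) = √2 × v_c = 1724 m/s.
Δv = v_esc − v_c = 505.0 m/s.

Δv ≈ 505.0 m/s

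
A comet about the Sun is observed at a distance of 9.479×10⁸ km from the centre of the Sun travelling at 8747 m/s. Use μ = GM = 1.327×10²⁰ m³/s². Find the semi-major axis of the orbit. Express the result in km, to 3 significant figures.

r = 9.479×10¹¹ m.
Specific orbital energy ε = v²/2 − μ/r = (8747)²/2 − 1.327×10²⁰/9.479×10¹¹ = -1.017×10⁸ J/kg.
Since ε = −μ/(2a), a = −μ/(2ε) = 6.522×10¹¹ m = 6.5216×10⁸ km.

a ≈ 6.52×10⁸ km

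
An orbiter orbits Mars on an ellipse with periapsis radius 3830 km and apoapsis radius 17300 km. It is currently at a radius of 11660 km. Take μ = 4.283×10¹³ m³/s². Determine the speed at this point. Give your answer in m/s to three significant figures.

v ≈ 1810 m/s

Semi-major axis a = (r_p + r_a)/2 = 10565 km = 1.056×10⁷ m.
Vis-viva: v² = μ(2/r − 1/a) = 4.283×10¹³ × (1.715×10⁻⁷ − 9.465×10⁻⁸) = 3.293×10⁶ m²/s².
v = 1815 m/s.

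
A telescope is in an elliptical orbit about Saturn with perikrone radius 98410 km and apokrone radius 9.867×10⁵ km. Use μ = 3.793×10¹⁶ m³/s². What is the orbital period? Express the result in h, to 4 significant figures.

T ≈ 113.3 h

Semi-major axis a = (r_p + r_a)/2 = (98410 + 9.8670×10⁵)/2 = 5.4256×10⁵ km = 5.426×10⁸ m.
By Kepler's third law T = 2π√(a³/μ) = 2π × 6.489×10⁴ = 4.077×10⁵ s.
= 113.3 h.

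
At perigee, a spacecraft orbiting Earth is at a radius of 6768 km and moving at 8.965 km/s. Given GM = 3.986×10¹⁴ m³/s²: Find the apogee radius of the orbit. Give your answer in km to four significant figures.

apogee radius ≈ 14540 km

r_p = 6.768×10⁶ m.
Specific energy ε = v²/2 − μ/r = -1.871×10⁷ J/kg, so a = −μ/(2ε) = 1.065×10⁷ m.
The apsides satisfy r_p + r_a = 2a, so the apogee radius is 2a − r_p = 1.454×10⁷ m = 14537 km.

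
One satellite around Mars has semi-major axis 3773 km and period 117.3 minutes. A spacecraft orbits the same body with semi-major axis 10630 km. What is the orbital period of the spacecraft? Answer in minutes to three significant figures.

T₂ ≈ 555 minutes

Kepler's third law: T² ∝ a³, so T₂ = T₁ (a₂/a₁)^(3/2).
a₂/a₁ = 2.817, (a₂/a₁)^(3/2) = 4.729.
T₂ = 117.3 × 4.729 = 554.7 minutes.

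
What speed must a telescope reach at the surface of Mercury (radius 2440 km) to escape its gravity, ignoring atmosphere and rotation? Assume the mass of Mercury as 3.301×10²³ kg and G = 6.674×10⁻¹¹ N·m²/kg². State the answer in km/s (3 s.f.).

μ = GM = 6.674×10⁻¹¹ × 3.301×10²³ = 2.203×10¹³ m³/s².
r = R = 2.440×10⁶ m.
Escape speed v_esc = √(2μ/r) = √(2 × 2.203×10¹³ / 2.440×10⁶) = √(1.806×10⁷) = 4249 m/s.
= 4.249 km/s.

v_esc ≈ 4.25 km/s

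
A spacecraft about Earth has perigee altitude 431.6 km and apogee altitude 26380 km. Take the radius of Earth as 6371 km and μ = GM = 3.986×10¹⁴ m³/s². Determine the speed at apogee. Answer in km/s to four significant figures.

r_p = 6371 + 431.6 = 6802.6 km = 6.8026×10⁶ m.
r_a = 6371 + 26380 = 32751 km = 3.2751×10⁷ m.
Semi-major axis a = (r_p + r_a)/2 = 19777 km = 1.978×10⁷ m.
Vis-viva: v² = μ(2/r − 1/a) = 3.986×10¹⁴ × (6.107×10⁻⁸ − 5.056×10⁻⁸) = 4.186×10⁶ m²/s².
v = 2046 m/s = 2.046 km/s.

v ≈ 2.046 km/s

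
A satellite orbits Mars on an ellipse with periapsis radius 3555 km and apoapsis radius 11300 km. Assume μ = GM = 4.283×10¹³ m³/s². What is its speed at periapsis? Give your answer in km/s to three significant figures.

Semi-major axis a = (r_p + r_a)/2 = 7427.5 km = 7.428×10⁶ m.
Vis-viva: v² = μ(2/r − 1/a) = 4.283×10¹³ × (5.626×10⁻⁷ − 1.346×10⁻⁷) = 1.833×10⁷ m²/s².
v = 4281 m/s = 4.281 km/s.

v ≈ 4.28 km/s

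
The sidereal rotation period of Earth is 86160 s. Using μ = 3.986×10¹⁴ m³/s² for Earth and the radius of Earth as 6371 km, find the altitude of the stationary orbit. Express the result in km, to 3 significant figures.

A synchronous orbit has period T, so by Kepler's third law a = (μT²/4π²)^(1/3).
μT²/4π² = 3.986×10¹⁴ × (8.616×10⁴)² / 39.48 = 7.495×10²² m³.
a = 4.216×10⁷ m = 42163 km.
Altitude h = a − R = 42163 − 6371 = 35792 km.

h_sync ≈ 35800 km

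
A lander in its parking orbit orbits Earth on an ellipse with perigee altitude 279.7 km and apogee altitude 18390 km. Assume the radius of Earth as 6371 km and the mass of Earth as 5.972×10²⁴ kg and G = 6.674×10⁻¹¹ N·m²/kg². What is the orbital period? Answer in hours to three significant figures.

μ = GM = 6.674×10⁻¹¹ × 5.972×10²⁴ = 3.986×10¹⁴ m³/s².
r_p = 6371 + 279.7 = 6650.7 km = 6.6507×10⁶ m.
r_a = 6371 + 18390 = 24761 km = 2.4761×10⁷ m.
Semi-major axis a = (r_p + r_a)/2 = (6650.7 + 24761)/2 = 15706 km = 1.571×10⁷ m.
By Kepler's third law T = 2π√(a³/μ) = 2π × 3.118×10³ = 1.959×10⁴ s.
= 5.441 hours.

T ≈ 5.44 hours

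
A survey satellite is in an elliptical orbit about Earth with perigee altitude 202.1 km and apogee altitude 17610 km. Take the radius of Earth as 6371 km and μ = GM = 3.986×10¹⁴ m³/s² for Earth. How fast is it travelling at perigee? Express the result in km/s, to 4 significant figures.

v ≈ 9.757 km/s

r_p = 6371 + 202.1 = 6573.1 km = 6.5731×10⁶ m.
r_a = 6371 + 17610 = 23981 km = 2.3981×10⁷ m.
Semi-major axis a = (r_p + r_a)/2 = 15277 km = 1.528×10⁷ m.
Vis-viva: v² = μ(2/r − 1/a) = 3.986×10¹⁴ × (3.043×10⁻⁷ − 6.546×10⁻⁸) = 9.519×10⁷ m²/s².
v = 9757 m/s = 9.757 km/s.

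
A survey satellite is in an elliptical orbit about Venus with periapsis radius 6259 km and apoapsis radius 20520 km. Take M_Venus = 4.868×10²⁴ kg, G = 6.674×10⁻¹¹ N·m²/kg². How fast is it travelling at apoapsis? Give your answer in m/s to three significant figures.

v ≈ 2720 m/s

μ = GM = 6.674×10⁻¹¹ × 4.868×10²⁴ = 3.249×10¹⁴ m³/s².
Semi-major axis a = (r_p + r_a)/2 = 13390 km = 1.339×10⁷ m.
Vis-viva: v² = μ(2/r − 1/a) = 3.249×10¹⁴ × (9.747×10⁻⁸ − 7.469×10⁻⁸) = 7.401×10⁶ m²/s².
v = 2721 m/s.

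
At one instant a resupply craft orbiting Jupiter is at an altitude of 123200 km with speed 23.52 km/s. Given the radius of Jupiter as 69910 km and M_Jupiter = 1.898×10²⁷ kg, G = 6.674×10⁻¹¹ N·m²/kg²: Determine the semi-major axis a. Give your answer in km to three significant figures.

a ≈ 1.67×10⁵ km

μ = GM = 6.674×10⁻¹¹ × 1.898×10²⁷ = 1.267×10¹⁷ m³/s².
r = 69910 + 123200 = 1.9311×10⁵ km = 1.931×10⁸ m.
Vis-viva rearranged: 1/a = 2/r − v²/μ = 1.036×10⁻⁸ − 4.367×10⁻⁹ = 5.990×10⁻⁹ m⁻¹.
a = 1.670×10⁸ m = 1.6695×10⁵ km.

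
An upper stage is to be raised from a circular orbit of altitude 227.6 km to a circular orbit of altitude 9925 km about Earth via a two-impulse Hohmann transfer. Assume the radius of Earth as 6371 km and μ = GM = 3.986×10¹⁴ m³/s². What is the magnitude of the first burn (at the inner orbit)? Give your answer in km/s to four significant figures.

Δv ≈ 1.501 km/s

r₁ = 6371 + 227.6 = 6598.6 km = 6.5986×10⁶ m.
r₂ = 6371 + 9925 = 16296 km = 1.6296×10⁷ m.
Transfer ellipse a_t = (r₁ + r₂)/2 = 1.145×10⁷ m.
At r₁: circular v_c1 = √(μ/r₁) = 7772 m/s; transfer-perigee v_p = √[μ(2/r₁ − 1/a_t)] = 9273 m/s.
Δv₁ = v_p − v_c1 = 1501 m/s.
= 1.501 km/s.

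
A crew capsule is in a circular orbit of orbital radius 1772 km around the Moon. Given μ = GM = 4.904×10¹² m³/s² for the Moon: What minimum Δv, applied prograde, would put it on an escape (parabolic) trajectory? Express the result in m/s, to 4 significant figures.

Δv ≈ 689.1 m/s

r = 1772 km = 1.772×10⁶ m.
Circular speed v_c = √(μ/r) = 1664 m/s.
Escape speed v_esc = √(2μ/r) = √2 × v_c = 2353 m/s.
Δv = v_esc − v_c = 689.1 m/s.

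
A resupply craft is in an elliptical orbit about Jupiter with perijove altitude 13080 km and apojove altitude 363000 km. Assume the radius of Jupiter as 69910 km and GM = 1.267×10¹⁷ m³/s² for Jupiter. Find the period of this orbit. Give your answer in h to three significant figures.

r_p = 69910 + 13080 = 82990 km = 8.2990×10⁷ m.
r_a = 69910 + 363000 = 432910 km = 4.3291×10⁸ m.
Semi-major axis a = (r_p + r_a)/2 = (82990 + 4.3291×10⁵)/2 = 2.5795×10⁵ km = 2.580×10⁸ m.
By Kepler's third law T = 2π√(a³/μ) = 2π × 1.164×10⁴ = 7.313×10⁴ s.
= 20.31 h.

T ≈ 20.3 h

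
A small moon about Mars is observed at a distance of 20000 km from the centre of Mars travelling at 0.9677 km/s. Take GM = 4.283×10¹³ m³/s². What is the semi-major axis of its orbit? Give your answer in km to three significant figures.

a ≈ 12800 km

r = 2.000×10⁷ m.
Vis-viva rearranged: 1/a = 2/r − v²/μ = 1.000×10⁻⁷ − 2.186×10⁻⁸ = 7.814×10⁻⁸ m⁻¹.
a = 1.280×10⁷ m = 12798 km.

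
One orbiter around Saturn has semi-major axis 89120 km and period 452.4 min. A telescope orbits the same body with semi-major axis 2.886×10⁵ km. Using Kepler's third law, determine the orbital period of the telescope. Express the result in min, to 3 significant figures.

Kepler's third law: T² ∝ a³, so T₂ = T₁ (a₂/a₁)^(3/2).
a₂/a₁ = 3.238, (a₂/a₁)^(3/2) = 5.827.
T₂ = 452.4 × 5.827 = 2636 min.

T₂ ≈ 2640 min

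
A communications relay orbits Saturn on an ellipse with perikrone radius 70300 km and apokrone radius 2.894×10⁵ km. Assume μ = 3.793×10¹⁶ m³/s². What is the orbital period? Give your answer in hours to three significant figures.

Semi-major axis a = (r_p + r_a)/2 = (70300 + 2.8940×10⁵)/2 = 1.7985×10⁵ km = 1.798×10⁸ m.
By Kepler's third law T = 2π√(a³/μ) = 2π × 1.238×10⁴ = 7.781×10⁴ s.
= 21.61 hours.

T ≈ 21.6 hours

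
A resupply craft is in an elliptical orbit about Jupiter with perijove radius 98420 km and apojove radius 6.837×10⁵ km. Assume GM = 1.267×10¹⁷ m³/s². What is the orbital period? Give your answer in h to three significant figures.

T ≈ 37.9 h

Semi-major axis a = (r_p + r_a)/2 = (98420 + 6.8370×10⁵)/2 = 3.9106×10⁵ km = 3.911×10⁸ m.
By Kepler's third law T = 2π√(a³/μ) = 2π × 2.173×10⁴ = 1.365×10⁵ s.
= 37.92 h.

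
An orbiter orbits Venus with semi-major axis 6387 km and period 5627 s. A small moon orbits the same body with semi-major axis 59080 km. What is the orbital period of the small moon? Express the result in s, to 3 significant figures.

T₂ ≈ 1.58×10⁵ s

Kepler's third law: T² ∝ a³, so T₂ = T₁ (a₂/a₁)^(3/2).
a₂/a₁ = 9.250, (a₂/a₁)^(3/2) = 28.13.
T₂ = 5627 × 28.13 = 1.583×10⁵ s.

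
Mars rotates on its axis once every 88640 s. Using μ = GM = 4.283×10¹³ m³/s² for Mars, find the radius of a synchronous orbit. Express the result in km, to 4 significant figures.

A synchronous orbit has period T, so by Kepler's third law a = (μT²/4π²)^(1/3).
μT²/4π² = 4.283×10¹³ × (8.864×10⁴)² / 39.48 = 8.524×10²¹ m³.
a = 2.043×10⁷ m = 20428 km.

r_sync ≈ 20430 km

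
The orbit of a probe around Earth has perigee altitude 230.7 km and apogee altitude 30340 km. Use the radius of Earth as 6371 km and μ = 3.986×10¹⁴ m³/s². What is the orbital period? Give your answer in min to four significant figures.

r_p = 6371 + 230.7 = 6601.7 km = 6.6017×10⁶ m.
r_a = 6371 + 30340 = 36711 km = 3.6711×10⁷ m.
Semi-major axis a = (r_p + r_a)/2 = (6601.7 + 36711)/2 = 21656 km = 2.166×10⁷ m.
By Kepler's third law T = 2π√(a³/μ) = 2π × 5.048×10³ = 3.172×10⁴ s.
= 528.6 min.

T ≈ 528.6 min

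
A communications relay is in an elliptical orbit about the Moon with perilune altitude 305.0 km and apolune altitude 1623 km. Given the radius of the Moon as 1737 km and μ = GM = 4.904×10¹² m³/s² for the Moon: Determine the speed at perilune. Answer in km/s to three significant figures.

r_p = 1737 + 305.0 = 2042.0 km = 2.0420×10⁶ m.
r_a = 1737 + 1623 = 3360.0 km = 3.3600×10⁶ m.
Semi-major axis a = (r_p + r_a)/2 = 2701.0 km = 2.701×10⁶ m.
Vis-viva: v² = μ(2/r − 1/a) = 4.904×10¹² × (9.794×10⁻⁷ − 3.702×10⁻⁷) = 2.988×10⁶ m²/s².
v = 1728 m/s = 1.728 km/s.

v ≈ 1.73 km/s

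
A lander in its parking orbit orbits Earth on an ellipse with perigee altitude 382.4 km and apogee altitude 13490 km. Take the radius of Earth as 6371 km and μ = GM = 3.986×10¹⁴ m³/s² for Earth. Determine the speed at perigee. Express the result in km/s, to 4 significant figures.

r_p = 6371 + 382.4 = 6753.4 km = 6.7534×10⁶ m.
r_a = 6371 + 13490 = 19861 km = 1.9861×10⁷ m.
Semi-major axis a = (r_p + r_a)/2 = 13307 km = 1.331×10⁷ m.
Vis-viva: v² = μ(2/r − 1/a) = 3.986×10¹⁴ × (2.961×10⁻⁷ − 7.515×10⁻⁸) = 8.809×10⁷ m²/s².
v = 9386 m/s = 9.386 km/s.

v ≈ 9.386 km/s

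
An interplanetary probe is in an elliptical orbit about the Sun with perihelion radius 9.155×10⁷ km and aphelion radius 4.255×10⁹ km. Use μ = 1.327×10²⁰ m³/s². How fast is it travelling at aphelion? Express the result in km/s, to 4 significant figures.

v ≈ 1.146 km/s

Semi-major axis a = (r_p + r_a)/2 = 2.1733×10⁹ km = 2.173×10¹² m.
Vis-viva: v² = μ(2/r − 1/a) = 1.327×10²⁰ × (4.700×10⁻¹³ − 4.601×10⁻¹³) = 1.314×10⁶ m²/s².
v = 1146 m/s = 1.146 km/s.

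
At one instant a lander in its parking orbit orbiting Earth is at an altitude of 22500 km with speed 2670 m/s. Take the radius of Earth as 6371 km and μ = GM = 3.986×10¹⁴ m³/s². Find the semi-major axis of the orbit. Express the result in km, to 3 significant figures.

a ≈ 19500 km

r = 6371 + 22500 = 28871 km = 2.887×10⁷ m.
Specific orbital energy ε = v²/2 − μ/r = (2670)²/2 − 3.986×10¹⁴/2.887×10⁷ = -1.024×10⁷ J/kg.
Since ε = −μ/(2a), a = −μ/(2ε) = 1.946×10⁷ m = 19459 km.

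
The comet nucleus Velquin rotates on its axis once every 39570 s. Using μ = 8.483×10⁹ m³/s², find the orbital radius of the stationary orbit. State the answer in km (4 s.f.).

A synchronous orbit has period T, so by Kepler's third law a = (μT²/4π²)^(1/3).
μT²/4π² = 8.483×10⁹ × (3.957×10⁴)² / 39.48 = 3.365×10¹⁷ m³.
a = 6.955×10⁵ m = 695.52 km.

r_sync ≈ 695.5 km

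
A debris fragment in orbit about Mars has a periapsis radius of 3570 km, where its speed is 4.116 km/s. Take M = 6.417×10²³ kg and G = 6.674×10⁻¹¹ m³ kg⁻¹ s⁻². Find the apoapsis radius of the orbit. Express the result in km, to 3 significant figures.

apoapsis radius ≈ 8580 km

μ = GM = 6.674×10⁻¹¹ × 6.417×10²³ = 4.283×10¹³ m³/s².
r_p = 3.570×10⁶ m.
Specific energy ε = v²/2 − μ/r = -3.526×10⁶ J/kg, so a = −μ/(2ε) = 6.074×10⁶ m.
The apsides satisfy r_p + r_a = 2a, so the apoapsis radius is 2a − r_p = 8.577×10⁶ m = 8577.3 km.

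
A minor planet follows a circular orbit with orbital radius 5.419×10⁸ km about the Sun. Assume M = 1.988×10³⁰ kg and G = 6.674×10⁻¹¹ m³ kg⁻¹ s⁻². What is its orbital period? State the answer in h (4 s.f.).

μ = GM = 6.674×10⁻¹¹ × 1.988×10³⁰ = 1.327×10²⁰ m³/s².
r = 5.419×10⁸ km = 5.419×10¹¹ m.
Kepler's third law: T = 2π√(r³/μ) = 2π√((5.419×10¹¹)³ / 1.327×10²⁰).
r³/μ = 1.199×10¹⁵ s², so T = 2π × 3.463×10⁷ = 2.176×10⁸ s.
Converting: 2.176×10⁸ s ÷ 3600 = 60440 h.

T ≈ 60440 h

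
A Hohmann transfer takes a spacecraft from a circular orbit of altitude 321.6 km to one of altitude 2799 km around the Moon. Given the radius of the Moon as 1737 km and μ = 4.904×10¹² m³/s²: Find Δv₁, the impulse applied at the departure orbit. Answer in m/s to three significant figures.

Δv ≈ 267 m/s

r₁ = 1737 + 321.6 = 2058.6 km = 2.0586×10⁶ m.
r₂ = 1737 + 2799 = 4536.0 km = 4.5360×10⁶ m.
Transfer ellipse a_t = (r₁ + r₂)/2 = 3.297×10⁶ m.
At r₁: circular v_c1 = √(μ/r₁) = 1543 m/s; transfer-perilune v_p = √[μ(2/r₁ − 1/a_t)] = 1810 m/s.
Δv₁ = v_p − v_c1 = 266.8 m/s.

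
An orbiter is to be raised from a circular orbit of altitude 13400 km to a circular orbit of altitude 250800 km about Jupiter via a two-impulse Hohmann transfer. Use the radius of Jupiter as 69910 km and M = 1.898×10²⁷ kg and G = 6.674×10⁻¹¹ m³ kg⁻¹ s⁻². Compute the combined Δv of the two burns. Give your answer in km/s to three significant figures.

μ = GM = 6.674×10⁻¹¹ × 1.898×10²⁷ = 1.267×10¹⁷ m³/s².
r₁ = 69910 + 13400 = 83310 km = 8.3310×10⁷ m.
r₂ = 69910 + 250800 = 320710 km = 3.2071×10⁸ m.
Transfer ellipse a_t = (r₁ + r₂)/2 = 2.020×10⁸ m.
At r₁: circular v_c1 = √(μ/r₁) = 38990 m/s; transfer-perijove v_p = √[μ(2/r₁ − 1/a_t)] = 49130 m/s.
Δv₁ = v_p − v_c1 = 10140 m/s.
At r₂: circular v_c2 = √(μ/r₂) = 19870 m/s; transfer-apojove v_a = √[μ(2/r₂ − 1/a_t)] = 12760 m/s.
Δv₂ = v_c2 − v_a = 7111 m/s.
Total Δv = Δv₁ + Δv₂ = 17250 m/s = 17.25 km/s.

Δv_total ≈ 17.2 km/s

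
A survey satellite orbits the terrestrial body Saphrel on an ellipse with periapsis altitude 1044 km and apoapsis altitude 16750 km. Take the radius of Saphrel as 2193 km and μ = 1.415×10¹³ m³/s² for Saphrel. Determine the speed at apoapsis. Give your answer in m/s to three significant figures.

r_p = 2193 + 1044 = 3237.0 km = 3.2370×10⁶ m.
r_a = 2193 + 16750 = 18943 km = 1.8943×10⁷ m.
Semi-major axis a = (r_p + r_a)/2 = 11090 km = 1.109×10⁷ m.
Vis-viva: v² = μ(2/r − 1/a) = 1.415×10¹³ × (1.056×10⁻⁷ − 9.017×10⁻⁸) = 2.180×10⁵ m²/s².
v = 466.9 m/s.

v ≈ 467 m/s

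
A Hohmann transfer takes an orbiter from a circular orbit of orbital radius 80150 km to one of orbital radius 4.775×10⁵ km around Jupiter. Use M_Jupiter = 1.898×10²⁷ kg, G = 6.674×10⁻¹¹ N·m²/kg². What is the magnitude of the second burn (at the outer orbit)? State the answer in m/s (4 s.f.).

μ = GM = 6.674×10⁻¹¹ × 1.898×10²⁷ = 1.267×10¹⁷ m³/s².
r₁ = 80150 km = 8.015×10⁷ m.
r₂ = 4.775×10⁵ km = 4.775×10⁸ m.
Transfer ellipse a_t = (r₁ + r₂)/2 = 2.788×10⁸ m.
At r₁: circular v_c1 = √(μ/r₁) = 39750 m/s; transfer-perijove v_p = √[μ(2/r₁ − 1/a_t)] = 52020 m/s.
At r₂: circular v_c2 = √(μ/r₂) = 16290 m/s; transfer-apojove v_a = √[μ(2/r₂ − 1/a_t)] = 8733 m/s.
Δv₂ = v_c2 − v_a = 7555 m/s.

Δv ≈ 7555 m/s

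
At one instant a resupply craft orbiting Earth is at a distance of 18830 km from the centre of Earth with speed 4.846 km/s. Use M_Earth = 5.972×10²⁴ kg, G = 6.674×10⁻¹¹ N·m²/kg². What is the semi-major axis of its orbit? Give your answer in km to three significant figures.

μ = GM = 6.674×10⁻¹¹ × 5.972×10²⁴ = 3.986×10¹⁴ m³/s².
r = 1.883×10⁷ m.
Vis-viva rearranged: 1/a = 2/r − v²/μ = 1.062×10⁻⁷ − 5.892×10⁻⁸ = 4.729×10⁻⁸ m⁻¹.
a = 2.114×10⁷ m = 21144 km.

a ≈ 21100 km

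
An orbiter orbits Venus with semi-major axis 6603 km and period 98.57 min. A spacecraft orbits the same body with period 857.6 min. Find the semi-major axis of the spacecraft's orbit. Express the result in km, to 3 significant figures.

Kepler's third law: a³ ∝ T², so a₂ = a₁ (T₂/T₁)^(2/3).
T₂/T₁ = 8.700, (T₂/T₁)^(2/3) = 4.230.
a₂ = 6603 × 4.230 = 27930 km.

a₂ ≈ 27900 km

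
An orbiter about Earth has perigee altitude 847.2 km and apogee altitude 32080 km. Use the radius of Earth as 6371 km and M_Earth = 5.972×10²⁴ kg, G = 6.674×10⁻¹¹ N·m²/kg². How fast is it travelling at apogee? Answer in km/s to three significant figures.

μ = GM = 6.674×10⁻¹¹ × 5.972×10²⁴ = 3.986×10¹⁴ m³/s².
r_p = 6371 + 847.2 = 7218.2 km = 7.2182×10⁶ m.
r_a = 6371 + 32080 = 38451 km = 3.8451×10⁷ m.
Semi-major axis a = (r_p + r_a)/2 = 22835 km = 2.283×10⁷ m.
Vis-viva: v² = μ(2/r − 1/a) = 3.986×10¹⁴ × (5.201×10⁻⁸ − 4.379×10⁻⁸) = 3.277×10⁶ m²/s².
v = 1810 m/s = 1.810 km/s.

v ≈ 1.81 km/s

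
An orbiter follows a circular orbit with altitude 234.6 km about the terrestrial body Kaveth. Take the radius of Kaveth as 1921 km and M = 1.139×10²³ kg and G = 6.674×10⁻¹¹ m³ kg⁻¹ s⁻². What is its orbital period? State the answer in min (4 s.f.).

T ≈ 120.2 min

μ = GM = 6.674×10⁻¹¹ × 1.139×10²³ = 7.602×10¹² m³/s².
r = 1921 + 234.6 = 2155.6 km = 2.1556×10⁶ m.
Kepler's third law: T = 2π√(r³/μ) = 2π√((2.156×10⁶)³ / 7.602×10¹²).
r³/μ = 1.318×10⁶ s², so T = 2π × 1.148×10³ = 7.212×10³ s.
Converting: 7.212×10³ s ÷ 60.00 = 120.2 min.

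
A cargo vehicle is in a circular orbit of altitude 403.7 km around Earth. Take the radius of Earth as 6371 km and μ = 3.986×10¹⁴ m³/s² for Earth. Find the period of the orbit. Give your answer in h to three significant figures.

T ≈ 1.54 h

r = 6371 + 403.7 = 6774.7 km = 6.7747×10⁶ m.
Kepler's third law: T = 2π√(r³/μ) = 2π√((6.775×10⁶)³ / 3.986×10¹⁴).
r³/μ = 7.801×10⁵ s², so T = 2π × 8.832×10² = 5.549×10³ s.
Converting: 5.549×10³ s ÷ 3600 = 1.542 h.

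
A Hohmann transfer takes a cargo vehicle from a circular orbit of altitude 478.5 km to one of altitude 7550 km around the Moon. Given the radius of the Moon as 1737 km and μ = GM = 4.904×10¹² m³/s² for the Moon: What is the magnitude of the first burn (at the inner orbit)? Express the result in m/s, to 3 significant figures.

r₁ = 1737 + 478.5 = 2215.5 km = 2.2155×10⁶ m.
r₂ = 1737 + 7550 = 9287.0 km = 9.2870×10⁶ m.
Transfer ellipse a_t = (r₁ + r₂)/2 = 5.751×10⁶ m.
At r₁: circular v_c1 = √(μ/r₁) = 1488 m/s; transfer-perilune v_p = √[μ(2/r₁ − 1/a_t)] = 1891 m/s.
Δv₁ = v_p − v_c1 = 402.8 m/s.

Δv ≈ 403 m/s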